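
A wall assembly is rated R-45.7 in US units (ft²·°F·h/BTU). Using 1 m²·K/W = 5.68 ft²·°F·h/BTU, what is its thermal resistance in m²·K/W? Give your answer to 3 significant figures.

8.05 m²·K/W

R_SI = 45.7/5.68 = 8.046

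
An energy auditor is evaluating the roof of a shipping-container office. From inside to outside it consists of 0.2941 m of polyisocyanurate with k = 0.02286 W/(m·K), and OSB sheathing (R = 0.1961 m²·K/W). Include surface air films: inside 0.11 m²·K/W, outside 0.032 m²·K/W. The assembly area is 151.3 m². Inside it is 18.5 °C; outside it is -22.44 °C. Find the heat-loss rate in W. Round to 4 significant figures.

469.1 W

0.2941/0.02286 = 12.865
R_total = 0.11 + 12.865 + 0.1961 + 0.032 = 13.203 m²·K/W
Q = A·ΔT/R = 151.3 × (18.5 − (-22.44)) / 13.203 = 469.14 W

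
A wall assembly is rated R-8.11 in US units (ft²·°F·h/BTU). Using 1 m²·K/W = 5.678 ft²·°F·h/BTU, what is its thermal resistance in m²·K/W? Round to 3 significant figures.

R_SI = 8.11/5.678 = 1.428

1.43 m²·K/W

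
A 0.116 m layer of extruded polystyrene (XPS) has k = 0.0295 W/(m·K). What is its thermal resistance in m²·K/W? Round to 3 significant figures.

R = L/k = 0.116/0.0295 = 3.932 m²·K/W

3.93 m²·K/W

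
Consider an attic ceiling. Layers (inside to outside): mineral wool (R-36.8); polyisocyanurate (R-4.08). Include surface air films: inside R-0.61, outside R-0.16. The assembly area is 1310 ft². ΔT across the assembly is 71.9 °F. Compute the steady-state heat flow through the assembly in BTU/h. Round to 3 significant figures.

R_total = 0.61 + 36.8 + 4.08 + 0.16 = 41.65 ft²·°F·h/BTU
Q = A·ΔT/R = 1310 × 71.9 / 41.65 = 2261 BTU/h

2260 BTU/h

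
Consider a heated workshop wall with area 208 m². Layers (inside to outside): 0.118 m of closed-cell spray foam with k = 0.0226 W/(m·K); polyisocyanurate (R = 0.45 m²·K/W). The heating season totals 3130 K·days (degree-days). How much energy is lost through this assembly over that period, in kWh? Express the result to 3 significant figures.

2760 kWh

0.118/0.0226 = 5.221
R_total = 5.221 + 0.45 = 5.671 m²·K/W
E = A × HDD × 24 / R / 1000 = 208 × 3130 × 24 / 5.671 / 1000 = 2755 kWh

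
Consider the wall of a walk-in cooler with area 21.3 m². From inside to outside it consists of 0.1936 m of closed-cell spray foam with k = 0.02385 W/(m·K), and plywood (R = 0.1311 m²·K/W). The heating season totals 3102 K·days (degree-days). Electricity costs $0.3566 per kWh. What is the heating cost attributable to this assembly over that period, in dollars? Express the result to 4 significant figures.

0.1936/0.02385 = 8.1174
R_total = 8.1174 + 0.1311 = 8.2485 m²·K/W
E = A × HDD × 24 / R / 1000 = 21.3 × 3102 × 24 / 8.2485 / 1000 = 192.25 kWh
Cost = 192.25 × 0.3566 = $68.555

68.55 dollars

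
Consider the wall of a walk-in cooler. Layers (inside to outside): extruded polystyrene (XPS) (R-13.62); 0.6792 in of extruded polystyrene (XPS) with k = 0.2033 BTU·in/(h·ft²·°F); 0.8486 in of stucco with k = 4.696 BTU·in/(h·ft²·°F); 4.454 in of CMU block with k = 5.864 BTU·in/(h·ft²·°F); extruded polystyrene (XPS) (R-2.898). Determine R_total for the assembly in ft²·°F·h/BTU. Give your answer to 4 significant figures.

0.6792/0.2033 = 3.3409
0.8486/4.696 = 0.18071
4.454/5.864 = 0.75955
R_total = 13.62 + 3.3409 + 0.18071 + 0.75955 + 2.898 = 20.799 ft²·°F·h/BTU

20.80 ft²·°F·h/BTU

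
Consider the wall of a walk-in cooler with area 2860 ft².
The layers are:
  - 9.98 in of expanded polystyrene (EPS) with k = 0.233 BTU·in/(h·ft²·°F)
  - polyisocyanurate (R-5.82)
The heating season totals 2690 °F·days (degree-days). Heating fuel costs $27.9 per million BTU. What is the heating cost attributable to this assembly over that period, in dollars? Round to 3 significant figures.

9.98/0.233 = 42.83
R_total = 42.83 + 5.82 = 48.65 ft²·°F·h/BTU
E = A × HDD × 24 / R = 2860 × 2690 × 24 / 48.65 = 3795000 BTU
Cost = 3795000/10⁶ × 27.9 = $105.9

106 dollars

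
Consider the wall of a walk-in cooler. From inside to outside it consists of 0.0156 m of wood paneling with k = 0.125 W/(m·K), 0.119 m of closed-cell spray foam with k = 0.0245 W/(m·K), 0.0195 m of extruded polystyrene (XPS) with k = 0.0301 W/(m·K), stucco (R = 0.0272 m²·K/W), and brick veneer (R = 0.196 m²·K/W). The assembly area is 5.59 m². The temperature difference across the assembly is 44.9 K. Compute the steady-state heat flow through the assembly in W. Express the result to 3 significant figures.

42.9 W

0.0156/0.125 = 0.1248
0.119/0.0245 = 4.857
0.0195/0.0301 = 0.6478
R_total = 0.1248 + 4.857 + 0.6478 + 0.0272 + 0.196 = 5.853 m²·K/W
Q = A·ΔT/R = 5.59 × 44.9 / 5.853 = 42.88 W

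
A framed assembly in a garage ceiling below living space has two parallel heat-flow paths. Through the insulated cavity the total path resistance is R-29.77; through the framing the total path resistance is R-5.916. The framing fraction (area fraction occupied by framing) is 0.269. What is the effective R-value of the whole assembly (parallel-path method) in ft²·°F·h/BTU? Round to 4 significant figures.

U_eff = 0.731/29.77 + 0.269/5.916 = 0.024555 + 0.04547 = 0.070025
R_eff = 1/U_eff = 14.281 ft²·°F·h/BTU

14.28 ft²·°F·h/BTU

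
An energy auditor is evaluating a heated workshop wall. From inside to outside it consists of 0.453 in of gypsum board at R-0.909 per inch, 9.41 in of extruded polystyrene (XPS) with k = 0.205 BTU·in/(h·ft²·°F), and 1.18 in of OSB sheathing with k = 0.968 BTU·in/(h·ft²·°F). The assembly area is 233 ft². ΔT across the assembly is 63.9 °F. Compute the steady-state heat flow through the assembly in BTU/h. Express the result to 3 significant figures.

0.453 × 0.909 = 0.4118
9.41/0.205 = 45.9
1.18/0.968 = 1.219
R_total = 0.4118 + 45.9 + 1.219 = 47.53 ft²·°F·h/BTU
Q = A·ΔT/R = 233 × 63.9 / 47.53 = 313.2 BTU/h

313 BTU/h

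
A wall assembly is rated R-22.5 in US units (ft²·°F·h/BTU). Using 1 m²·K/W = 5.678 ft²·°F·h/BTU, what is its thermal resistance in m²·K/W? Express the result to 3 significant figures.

R_SI = 22.5/5.678 = 3.963

3.96 m²·K/W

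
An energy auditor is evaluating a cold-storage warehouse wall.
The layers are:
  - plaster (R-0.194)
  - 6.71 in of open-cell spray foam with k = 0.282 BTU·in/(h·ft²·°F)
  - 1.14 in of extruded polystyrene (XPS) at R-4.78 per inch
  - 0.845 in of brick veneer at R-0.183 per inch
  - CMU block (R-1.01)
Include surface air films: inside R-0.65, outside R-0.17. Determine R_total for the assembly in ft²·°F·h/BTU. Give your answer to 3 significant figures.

6.71/0.282 = 23.79
1.14 × 4.78 = 5.449
0.845 × 0.183 = 0.1546
R_total = 0.65 + 0.194 + 23.79 + 5.449 + 0.1546 + 1.01 + 0.17 = 31.42 ft²·°F·h/BTU

31.4 ft²·°F·h/BTU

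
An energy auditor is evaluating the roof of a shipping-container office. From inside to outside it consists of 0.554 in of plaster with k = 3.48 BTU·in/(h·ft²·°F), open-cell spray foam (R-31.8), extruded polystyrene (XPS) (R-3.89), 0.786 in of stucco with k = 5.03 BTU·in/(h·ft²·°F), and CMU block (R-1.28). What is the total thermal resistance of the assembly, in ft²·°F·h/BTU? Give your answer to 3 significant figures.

0.554/3.48 = 0.1592
0.786/5.03 = 0.1563
R_total = 0.1592 + 31.8 + 3.89 + 0.1563 + 1.28 = 37.29 ft²·°F·h/BTU

37.3 ft²·°F·h/BTU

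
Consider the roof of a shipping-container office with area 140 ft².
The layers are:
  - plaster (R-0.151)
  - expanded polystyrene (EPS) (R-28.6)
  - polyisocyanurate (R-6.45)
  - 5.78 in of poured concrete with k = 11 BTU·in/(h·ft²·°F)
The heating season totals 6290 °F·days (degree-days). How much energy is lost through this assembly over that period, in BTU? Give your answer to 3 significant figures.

5.78/11 = 0.5255
R_total = 0.151 + 28.6 + 6.45 + 0.5255 = 35.73 ft²·°F·h/BTU
E = A × HDD × 24 / R = 140 × 6290 × 24 / 35.73 = 591600 BTU

592000 BTU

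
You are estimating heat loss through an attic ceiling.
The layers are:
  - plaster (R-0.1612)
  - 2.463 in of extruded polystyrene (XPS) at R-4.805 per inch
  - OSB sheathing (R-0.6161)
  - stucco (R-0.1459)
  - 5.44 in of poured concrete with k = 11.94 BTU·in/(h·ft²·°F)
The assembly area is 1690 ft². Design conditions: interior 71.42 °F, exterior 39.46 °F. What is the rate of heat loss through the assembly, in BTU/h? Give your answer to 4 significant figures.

4088 BTU/h

2.463 × 4.805 = 11.835
5.44/11.94 = 0.45561
R_total = 0.1612 + 11.835 + 0.6161 + 0.1459 + 0.45561 = 13.214 ft²·°F·h/BTU
Q = A·ΔT/R = 1690 × (71.42 − 39.46) / 13.214 = 4087.7 BTU/h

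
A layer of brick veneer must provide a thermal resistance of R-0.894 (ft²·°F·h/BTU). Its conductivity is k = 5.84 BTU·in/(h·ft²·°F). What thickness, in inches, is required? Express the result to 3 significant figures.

5.22 in

L = R × k = 0.894 × 5.84 = 5.221 in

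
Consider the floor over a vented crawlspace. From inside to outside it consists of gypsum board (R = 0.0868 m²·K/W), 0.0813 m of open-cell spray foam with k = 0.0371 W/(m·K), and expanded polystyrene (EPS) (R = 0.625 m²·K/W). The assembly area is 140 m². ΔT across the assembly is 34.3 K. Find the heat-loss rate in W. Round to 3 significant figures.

0.0813/0.0371 = 2.191
R_total = 0.0868 + 2.191 + 0.625 = 2.903 m²·K/W
Q = A·ΔT/R = 140 × 34.3 / 2.903 = 1654 W

1650 W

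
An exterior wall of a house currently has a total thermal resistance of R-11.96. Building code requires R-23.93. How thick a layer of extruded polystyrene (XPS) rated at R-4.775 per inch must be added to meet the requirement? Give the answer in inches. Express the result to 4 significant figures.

2.507 in

ΔR = 23.93 − 11.96 = 11.97 ft²·°F·h/BTU
L = ΔR / (R/in) = 11.97/4.775 = 2.5068 in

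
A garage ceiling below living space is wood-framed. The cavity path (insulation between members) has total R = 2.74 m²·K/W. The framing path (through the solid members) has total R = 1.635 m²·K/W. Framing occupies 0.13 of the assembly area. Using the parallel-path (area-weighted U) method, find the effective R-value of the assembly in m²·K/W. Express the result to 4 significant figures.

U_eff = 0.87/2.74 + 0.13/1.635 = 0.31752 + 0.079511 = 0.39703
R_eff = 1/U_eff = 2.5187 m²·K/W

2.519 m²·K/W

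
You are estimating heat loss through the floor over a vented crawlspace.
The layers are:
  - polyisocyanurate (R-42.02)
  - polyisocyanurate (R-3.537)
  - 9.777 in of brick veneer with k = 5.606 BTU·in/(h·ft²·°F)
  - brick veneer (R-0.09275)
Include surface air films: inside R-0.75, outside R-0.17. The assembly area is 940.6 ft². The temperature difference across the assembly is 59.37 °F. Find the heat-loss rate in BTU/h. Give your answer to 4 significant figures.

9.777/5.606 = 1.744
R_total = 0.75 + 42.02 + 3.537 + 1.744 + 0.09275 + 0.17 = 48.314 ft²·°F·h/BTU
Q = A·ΔT/R = 940.6 × 59.37 / 48.314 = 1155.8 BTU/h

1156 BTU/h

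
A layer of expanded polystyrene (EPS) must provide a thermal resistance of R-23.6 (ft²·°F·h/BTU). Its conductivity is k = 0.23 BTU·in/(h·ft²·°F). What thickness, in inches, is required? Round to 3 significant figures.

5.43 in

L = R × k = 23.6 × 0.23 = 5.428 in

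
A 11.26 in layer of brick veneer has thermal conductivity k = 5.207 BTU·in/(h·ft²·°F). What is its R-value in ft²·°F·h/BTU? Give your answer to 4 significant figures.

2.162 ft²·°F·h/BTU

R = L/k = 11.26/5.207 = 2.1625 ft²·°F·h/BTU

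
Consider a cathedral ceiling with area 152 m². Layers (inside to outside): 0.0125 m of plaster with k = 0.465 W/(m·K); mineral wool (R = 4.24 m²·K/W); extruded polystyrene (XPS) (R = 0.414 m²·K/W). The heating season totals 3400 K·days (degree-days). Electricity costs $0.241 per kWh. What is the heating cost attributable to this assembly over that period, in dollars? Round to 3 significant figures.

0.0125/0.465 = 0.02688
R_total = 0.02688 + 4.24 + 0.414 = 4.681 m²·K/W
E = A × HDD × 24 / R / 1000 = 152 × 3400 × 24 / 4.681 / 1000 = 2650 kWh
Cost = 2650 × 0.241 = $638.6

639 dollars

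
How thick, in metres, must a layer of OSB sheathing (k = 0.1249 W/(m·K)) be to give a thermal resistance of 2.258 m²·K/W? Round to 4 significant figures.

0.2820 m

L = R·k = 2.258 × 0.1249 = 0.28202 m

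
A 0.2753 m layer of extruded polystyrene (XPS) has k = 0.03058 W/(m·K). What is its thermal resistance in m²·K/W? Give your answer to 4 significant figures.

9.003 m²·K/W

R = L/k = 0.2753/0.03058 = 9.0026 m²·K/W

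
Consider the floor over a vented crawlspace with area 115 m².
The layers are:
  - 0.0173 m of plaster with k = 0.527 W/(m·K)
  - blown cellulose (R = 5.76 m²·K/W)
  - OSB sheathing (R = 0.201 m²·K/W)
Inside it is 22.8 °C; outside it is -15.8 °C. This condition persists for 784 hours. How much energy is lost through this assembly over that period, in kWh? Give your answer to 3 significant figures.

581 kWh

0.0173/0.527 = 0.03283
R_total = 0.03283 + 5.76 + 0.201 = 5.994 m²·K/W
Q = 115 × (22.8 − (-15.8)) / 5.994 = 740.6 W
E = 740.6 W × 784 h / 1000 = 580.6 kWh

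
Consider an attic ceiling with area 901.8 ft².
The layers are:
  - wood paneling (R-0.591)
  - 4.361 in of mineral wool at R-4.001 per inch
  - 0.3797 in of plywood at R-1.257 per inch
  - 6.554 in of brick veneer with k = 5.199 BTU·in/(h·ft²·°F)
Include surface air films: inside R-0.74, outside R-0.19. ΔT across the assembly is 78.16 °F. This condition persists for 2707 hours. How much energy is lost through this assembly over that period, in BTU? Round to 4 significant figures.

4.361 × 4.001 = 17.448
0.3797 × 1.257 = 0.47728
6.554/5.199 = 1.2606
R_total = 0.74 + 0.591 + 17.448 + 0.47728 + 1.2606 + 0.19 = 20.707 ft²·°F·h/BTU
Q = 901.8 × 78.16 / 20.707 = 3403.9 BTU/h
E = 3403.9 × 2707 = 9214300 BTU

9214000 BTU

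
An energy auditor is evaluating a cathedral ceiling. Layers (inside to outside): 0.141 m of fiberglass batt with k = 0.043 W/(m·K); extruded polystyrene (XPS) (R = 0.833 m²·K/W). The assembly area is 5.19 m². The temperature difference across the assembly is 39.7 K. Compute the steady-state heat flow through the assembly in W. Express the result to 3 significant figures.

0.141/0.043 = 3.279
R_total = 3.279 + 0.833 = 4.112 m²·K/W
Q = A·ΔT/R = 5.19 × 39.7 / 4.112 = 50.11 W

50.1 W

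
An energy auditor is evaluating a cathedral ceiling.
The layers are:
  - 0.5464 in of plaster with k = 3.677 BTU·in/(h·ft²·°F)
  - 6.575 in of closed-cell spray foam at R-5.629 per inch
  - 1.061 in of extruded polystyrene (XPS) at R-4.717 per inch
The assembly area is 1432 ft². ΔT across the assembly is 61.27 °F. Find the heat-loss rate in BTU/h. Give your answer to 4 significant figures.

0.5464/3.677 = 0.1486
6.575 × 5.629 = 37.011
1.061 × 4.717 = 5.0047
R_total = 0.1486 + 37.011 + 5.0047 = 42.164 ft²·°F·h/BTU
Q = A·ΔT/R = 1432 × 61.27 / 42.164 = 2080.9 BTU/h

2081 BTU/h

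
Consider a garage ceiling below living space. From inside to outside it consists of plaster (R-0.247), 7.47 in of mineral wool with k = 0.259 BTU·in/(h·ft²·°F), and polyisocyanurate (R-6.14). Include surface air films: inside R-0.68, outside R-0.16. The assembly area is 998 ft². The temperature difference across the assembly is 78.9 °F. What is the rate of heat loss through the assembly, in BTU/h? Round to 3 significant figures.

2180 BTU/h

7.47/0.259 = 28.84
R_total = 0.68 + 0.247 + 28.84 + 6.14 + 0.16 = 36.07 ft²·°F·h/BTU
Q = A·ΔT/R = 998 × 78.9 / 36.07 = 2183 BTU/h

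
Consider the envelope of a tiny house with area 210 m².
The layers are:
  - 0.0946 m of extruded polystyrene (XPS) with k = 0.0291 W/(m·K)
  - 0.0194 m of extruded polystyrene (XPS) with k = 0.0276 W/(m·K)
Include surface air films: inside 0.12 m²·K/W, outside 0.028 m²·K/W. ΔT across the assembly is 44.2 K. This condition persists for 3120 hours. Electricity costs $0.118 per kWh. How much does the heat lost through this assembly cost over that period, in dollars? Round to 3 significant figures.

833 dollars

0.0946/0.0291 = 3.251
0.0194/0.0276 = 0.7029
R_total = 0.12 + 3.251 + 0.7029 + 0.028 = 4.102 m²·K/W
Q = 210 × 44.2 / 4.102 = 2263 W
E = 2263 W × 3120 h / 1000 = 7060 kWh
Cost = 7060 × 0.118 = $833.1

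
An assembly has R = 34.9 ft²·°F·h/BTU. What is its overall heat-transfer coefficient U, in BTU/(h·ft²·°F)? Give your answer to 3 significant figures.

0.0287 BTU/(h·ft²·°F)

U = 1/R = 1/34.9 = 0.02865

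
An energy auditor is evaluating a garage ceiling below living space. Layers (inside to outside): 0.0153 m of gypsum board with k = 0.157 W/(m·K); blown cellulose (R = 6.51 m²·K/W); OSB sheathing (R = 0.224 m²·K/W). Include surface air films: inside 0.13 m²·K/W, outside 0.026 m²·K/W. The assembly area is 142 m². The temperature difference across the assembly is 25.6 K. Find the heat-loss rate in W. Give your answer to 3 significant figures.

520 W

0.0153/0.157 = 0.09745
R_total = 0.13 + 0.09745 + 6.51 + 0.224 + 0.026 = 6.987 m²·K/W
Q = A·ΔT/R = 142 × 25.6 / 6.987 = 520.2 W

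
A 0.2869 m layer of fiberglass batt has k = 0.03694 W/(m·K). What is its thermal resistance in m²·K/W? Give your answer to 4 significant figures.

R = L/k = 0.2869/0.03694 = 7.7666 m²·K/W

7.767 m²·K/W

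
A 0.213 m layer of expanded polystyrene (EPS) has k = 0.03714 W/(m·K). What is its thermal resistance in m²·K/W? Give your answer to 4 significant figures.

5.735 m²·K/W

R = L/k = 0.213/0.03714 = 5.7351 m²·K/W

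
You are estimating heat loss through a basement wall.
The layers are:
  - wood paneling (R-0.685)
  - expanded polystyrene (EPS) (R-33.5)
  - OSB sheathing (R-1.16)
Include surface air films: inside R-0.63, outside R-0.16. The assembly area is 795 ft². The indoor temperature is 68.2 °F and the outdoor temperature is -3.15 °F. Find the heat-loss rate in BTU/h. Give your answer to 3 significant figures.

1570 BTU/h

R_total = 0.63 + 0.685 + 33.5 + 1.16 + 0.16 = 36.13 ft²·°F·h/BTU
Q = A·ΔT/R = 795 × (68.2 − (-3.15)) / 36.13 = 1570 BTU/h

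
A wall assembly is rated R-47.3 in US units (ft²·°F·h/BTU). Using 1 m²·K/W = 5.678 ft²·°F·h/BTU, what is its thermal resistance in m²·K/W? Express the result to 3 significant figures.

R_SI = 47.3/5.678 = 8.33

8.33 m²·K/W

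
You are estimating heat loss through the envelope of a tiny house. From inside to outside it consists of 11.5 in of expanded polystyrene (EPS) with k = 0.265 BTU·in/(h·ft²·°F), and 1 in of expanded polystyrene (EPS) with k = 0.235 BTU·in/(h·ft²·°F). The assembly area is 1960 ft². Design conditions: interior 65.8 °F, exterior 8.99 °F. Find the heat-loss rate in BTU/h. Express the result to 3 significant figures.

2340 BTU/h

11.5/0.265 = 43.4
1/0.235 = 4.255
R_total = 43.4 + 4.255 = 47.65 ft²·°F·h/BTU
Q = A·ΔT/R = 1960 × (65.8 − 8.99) / 47.65 = 2337 BTU/h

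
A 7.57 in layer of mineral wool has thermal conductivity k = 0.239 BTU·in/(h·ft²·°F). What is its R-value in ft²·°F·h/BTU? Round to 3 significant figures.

R = L/k = 7.57/0.239 = 31.67 ft²·°F·h/BTU

31.7 ft²·°F·h/BTU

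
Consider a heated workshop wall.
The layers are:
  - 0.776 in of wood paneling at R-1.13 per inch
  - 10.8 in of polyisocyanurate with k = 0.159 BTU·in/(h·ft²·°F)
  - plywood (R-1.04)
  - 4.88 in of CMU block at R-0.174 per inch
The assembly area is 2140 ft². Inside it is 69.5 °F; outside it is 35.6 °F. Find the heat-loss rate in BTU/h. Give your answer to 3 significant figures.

0.776 × 1.13 = 0.8769
10.8/0.159 = 67.92
4.88 × 0.174 = 0.8491
R_total = 0.8769 + 67.92 + 1.04 + 0.8491 = 70.69 ft²·°F·h/BTU
Q = A·ΔT/R = 2140 × (69.5 − 35.6) / 70.69 = 1026 BTU/h

1030 BTU/h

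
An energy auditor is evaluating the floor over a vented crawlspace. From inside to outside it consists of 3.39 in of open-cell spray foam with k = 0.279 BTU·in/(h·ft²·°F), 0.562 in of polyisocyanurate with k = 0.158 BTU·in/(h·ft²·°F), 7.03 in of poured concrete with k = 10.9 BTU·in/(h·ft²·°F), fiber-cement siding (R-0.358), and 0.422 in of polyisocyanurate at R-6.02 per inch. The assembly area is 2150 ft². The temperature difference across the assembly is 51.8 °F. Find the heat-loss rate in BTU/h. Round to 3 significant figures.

5790 BTU/h

3.39/0.279 = 12.15
0.562/0.158 = 3.557
7.03/10.9 = 0.645
0.422 × 6.02 = 2.54
R_total = 12.15 + 3.557 + 0.645 + 0.358 + 2.54 = 19.25 ft²·°F·h/BTU
Q = A·ΔT/R = 2150 × 51.8 / 19.25 = 5785 BTU/h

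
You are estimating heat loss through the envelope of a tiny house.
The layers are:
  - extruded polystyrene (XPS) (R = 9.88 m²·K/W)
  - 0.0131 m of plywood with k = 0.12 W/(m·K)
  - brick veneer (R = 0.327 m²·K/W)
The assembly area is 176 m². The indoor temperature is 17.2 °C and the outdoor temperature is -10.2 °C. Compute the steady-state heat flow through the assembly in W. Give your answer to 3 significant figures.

0.0131/0.12 = 0.1092
R_total = 9.88 + 0.1092 + 0.327 = 10.32 m²·K/W
Q = A·ΔT/R = 176 × (17.2 − (-10.2)) / 10.32 = 467.5 W

467 W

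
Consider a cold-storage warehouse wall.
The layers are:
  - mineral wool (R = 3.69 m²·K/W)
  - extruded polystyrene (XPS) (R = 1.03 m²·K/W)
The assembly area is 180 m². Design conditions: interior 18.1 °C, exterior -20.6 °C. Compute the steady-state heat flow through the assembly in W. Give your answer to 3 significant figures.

1480 W

R_total = 3.69 + 1.03 = 4.72 m²·K/W
Q = A·ΔT/R = 180 × (18.1 − (-20.6)) / 4.72 = 1476 W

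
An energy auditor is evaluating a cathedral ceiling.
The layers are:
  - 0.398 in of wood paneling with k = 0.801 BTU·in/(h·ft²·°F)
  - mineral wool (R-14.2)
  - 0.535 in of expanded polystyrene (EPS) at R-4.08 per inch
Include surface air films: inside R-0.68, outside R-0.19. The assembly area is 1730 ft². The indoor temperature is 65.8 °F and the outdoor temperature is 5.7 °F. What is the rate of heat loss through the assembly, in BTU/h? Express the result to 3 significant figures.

0.398/0.801 = 0.4969
0.535 × 4.08 = 2.183
R_total = 0.68 + 0.4969 + 14.2 + 2.183 + 0.19 = 17.75 ft²·°F·h/BTU
Q = A·ΔT/R = 1730 × (65.8 − 5.7) / 17.75 = 5858 BTU/h

5860 BTU/h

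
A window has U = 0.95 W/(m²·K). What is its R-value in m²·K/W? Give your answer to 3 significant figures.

1.05 m²·K/W

R = 1/U = 1/0.95 = 1.053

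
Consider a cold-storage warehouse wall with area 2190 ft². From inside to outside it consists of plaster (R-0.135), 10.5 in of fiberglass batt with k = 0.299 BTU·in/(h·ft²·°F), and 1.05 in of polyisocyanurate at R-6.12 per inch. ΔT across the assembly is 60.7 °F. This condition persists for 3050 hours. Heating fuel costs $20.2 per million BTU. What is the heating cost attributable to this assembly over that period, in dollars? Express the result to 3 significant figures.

10.5/0.299 = 35.12
1.05 × 6.12 = 6.426
R_total = 0.135 + 35.12 + 6.426 = 41.68 ft²·°F·h/BTU
Q = 2190 × 60.7 / 41.68 = 3190 BTU/h
E = 3190 × 3050 = 9728000 BTU
Cost = 9728000/10⁶ × 20.2 = $196.5

197 dollars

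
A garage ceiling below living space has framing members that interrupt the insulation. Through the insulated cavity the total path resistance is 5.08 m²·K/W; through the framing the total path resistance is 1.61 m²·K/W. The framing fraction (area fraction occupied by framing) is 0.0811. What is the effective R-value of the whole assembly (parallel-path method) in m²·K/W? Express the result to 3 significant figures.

U_eff = 0.9189/5.08 + 0.0811/1.61 = 0.1809 + 0.05037 = 0.2313
R_eff = 1/U_eff = 4.324 m²·K/W

4.32 m²·K/W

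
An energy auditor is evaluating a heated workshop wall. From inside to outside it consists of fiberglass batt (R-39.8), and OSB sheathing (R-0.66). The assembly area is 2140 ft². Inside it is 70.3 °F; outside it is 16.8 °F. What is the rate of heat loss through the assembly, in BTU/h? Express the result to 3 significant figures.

R_total = 39.8 + 0.66 = 40.46 ft²·°F·h/BTU
Q = A·ΔT/R = 2140 × (70.3 − 16.8) / 40.46 = 2830 BTU/h

2830 BTU/h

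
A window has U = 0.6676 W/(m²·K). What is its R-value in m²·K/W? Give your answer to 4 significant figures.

1.498 m²·K/W

R = 1/U = 1/0.6676 = 1.4979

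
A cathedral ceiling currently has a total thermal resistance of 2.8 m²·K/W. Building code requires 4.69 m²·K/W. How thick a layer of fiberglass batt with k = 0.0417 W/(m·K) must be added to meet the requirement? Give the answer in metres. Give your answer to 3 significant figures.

ΔR = 4.69 − 2.8 = 1.89 m²·K/W
L = ΔR × k = 1.89 × 0.0417 = 0.07881 m

0.0788 m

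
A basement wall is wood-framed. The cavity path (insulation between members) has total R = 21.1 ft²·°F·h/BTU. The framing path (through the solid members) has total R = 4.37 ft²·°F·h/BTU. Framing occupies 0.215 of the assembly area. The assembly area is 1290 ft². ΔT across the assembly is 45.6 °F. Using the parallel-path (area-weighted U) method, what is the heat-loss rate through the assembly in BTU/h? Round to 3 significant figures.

U_eff = 0.785/21.1 + 0.215/4.37 = 0.0372 + 0.0492 = 0.0864
R_eff = 1/U_eff = 11.57 ft²·°F·h/BTU
Q = 1290 × 45.6 / 11.57 = 5083 BTU/h

5080 BTU/h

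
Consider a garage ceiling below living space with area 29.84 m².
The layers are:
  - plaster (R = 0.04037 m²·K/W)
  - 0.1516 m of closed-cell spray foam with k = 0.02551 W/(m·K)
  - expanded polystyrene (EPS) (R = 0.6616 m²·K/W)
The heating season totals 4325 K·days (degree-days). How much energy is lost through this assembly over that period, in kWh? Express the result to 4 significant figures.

0.1516/0.02551 = 5.9428
R_total = 0.04037 + 5.9428 + 0.6616 = 6.6447 m²·K/W
E = A × HDD × 24 / R / 1000 = 29.84 × 4325 × 24 / 6.6447 / 1000 = 466.14 kWh

466.1 kWh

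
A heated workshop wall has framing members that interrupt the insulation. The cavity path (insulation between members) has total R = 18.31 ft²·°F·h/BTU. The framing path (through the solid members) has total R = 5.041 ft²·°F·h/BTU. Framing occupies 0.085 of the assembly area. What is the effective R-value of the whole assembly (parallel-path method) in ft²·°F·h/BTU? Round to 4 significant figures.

U_eff = 0.915/18.31 + 0.085/5.041 = 0.049973 + 0.016862 = 0.066834
R_eff = 1/U_eff = 14.962 ft²·°F·h/BTU

14.96 ft²·°F·h/BTU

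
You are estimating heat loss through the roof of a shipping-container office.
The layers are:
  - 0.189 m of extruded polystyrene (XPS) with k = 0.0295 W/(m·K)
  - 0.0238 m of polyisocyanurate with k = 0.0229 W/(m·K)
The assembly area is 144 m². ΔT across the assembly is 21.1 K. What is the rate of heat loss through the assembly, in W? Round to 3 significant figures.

408 W

0.189/0.0295 = 6.407
0.0238/0.0229 = 1.039
R_total = 6.407 + 1.039 = 7.446 m²·K/W
Q = A·ΔT/R = 144 × 21.1 / 7.446 = 408.1 W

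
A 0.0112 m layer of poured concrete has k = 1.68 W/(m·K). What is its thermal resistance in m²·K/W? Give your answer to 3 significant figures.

R = L/k = 0.0112/1.68 = 0.006667 m²·K/W

0.00667 m²·K/W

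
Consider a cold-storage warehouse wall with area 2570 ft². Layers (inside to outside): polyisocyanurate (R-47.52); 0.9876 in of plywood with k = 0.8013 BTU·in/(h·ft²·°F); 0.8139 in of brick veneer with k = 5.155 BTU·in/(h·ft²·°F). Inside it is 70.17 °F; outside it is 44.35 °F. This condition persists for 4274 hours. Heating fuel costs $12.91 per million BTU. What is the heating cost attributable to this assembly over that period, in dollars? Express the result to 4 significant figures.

0.9876/0.8013 = 1.2325
0.8139/5.155 = 0.15789
R_total = 47.52 + 1.2325 + 0.15789 = 48.91 ft²·°F·h/BTU
Q = 2570 × (70.17 − 44.35) / 48.91 = 1356.7 BTU/h
E = 1356.7 × 4274 = 5798600 BTU
Cost = 5798600/10⁶ × 12.91 = $74.86

74.86 dollars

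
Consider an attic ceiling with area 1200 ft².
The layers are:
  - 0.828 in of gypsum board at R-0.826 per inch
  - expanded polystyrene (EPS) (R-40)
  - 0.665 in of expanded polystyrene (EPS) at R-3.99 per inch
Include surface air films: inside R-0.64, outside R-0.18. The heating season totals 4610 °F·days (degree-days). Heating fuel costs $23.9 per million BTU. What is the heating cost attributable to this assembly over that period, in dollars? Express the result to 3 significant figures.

71.9 dollars

0.828 × 0.826 = 0.6839
0.665 × 3.99 = 2.653
R_total = 0.64 + 0.6839 + 40 + 2.653 + 0.18 = 44.16 ft²·°F·h/BTU
E = A × HDD × 24 / R = 1200 × 4610 × 24 / 44.16 = 3007000 BTU
Cost = 3007000/10⁶ × 23.9 = $71.86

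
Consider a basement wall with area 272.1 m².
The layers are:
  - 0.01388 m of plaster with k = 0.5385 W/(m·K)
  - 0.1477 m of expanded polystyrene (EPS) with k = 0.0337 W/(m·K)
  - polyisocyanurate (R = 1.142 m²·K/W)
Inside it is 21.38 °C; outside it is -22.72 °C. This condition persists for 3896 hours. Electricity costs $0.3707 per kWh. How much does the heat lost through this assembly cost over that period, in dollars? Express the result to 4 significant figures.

0.01388/0.5385 = 0.025775
0.1477/0.0337 = 4.3828
R_total = 0.025775 + 4.3828 + 1.142 = 5.5506 m²·K/W
Q = 272.1 × (21.38 − (-22.72)) / 5.5506 = 2161.9 W
E = 2161.9 W × 3896 h / 1000 = 8422.7 kWh
Cost = 8422.7 × 0.3707 = $3122.3

3122 dollars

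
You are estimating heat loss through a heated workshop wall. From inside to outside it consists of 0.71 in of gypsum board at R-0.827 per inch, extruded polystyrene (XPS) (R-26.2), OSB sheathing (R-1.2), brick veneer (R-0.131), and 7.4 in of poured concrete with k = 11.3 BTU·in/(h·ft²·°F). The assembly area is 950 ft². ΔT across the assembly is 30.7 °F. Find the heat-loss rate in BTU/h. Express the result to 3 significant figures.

0.71 × 0.827 = 0.5872
7.4/11.3 = 0.6549
R_total = 0.5872 + 26.2 + 1.2 + 0.131 + 0.6549 = 28.77 ft²·°F·h/BTU
Q = A·ΔT/R = 950 × 30.7 / 28.77 = 1014 BTU/h

1010 BTU/h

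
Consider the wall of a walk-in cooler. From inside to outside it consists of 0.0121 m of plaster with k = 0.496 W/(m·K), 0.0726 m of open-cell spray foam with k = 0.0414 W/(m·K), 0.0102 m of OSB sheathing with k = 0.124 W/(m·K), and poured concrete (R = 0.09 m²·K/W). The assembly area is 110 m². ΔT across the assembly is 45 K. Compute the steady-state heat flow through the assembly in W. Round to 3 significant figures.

0.0121/0.496 = 0.0244
0.0726/0.0414 = 1.754
0.0102/0.124 = 0.08226
R_total = 0.0244 + 1.754 + 0.08226 + 0.09 = 1.95 m²·K/W
Q = A·ΔT/R = 110 × 45 / 1.95 = 2538 W

2540 W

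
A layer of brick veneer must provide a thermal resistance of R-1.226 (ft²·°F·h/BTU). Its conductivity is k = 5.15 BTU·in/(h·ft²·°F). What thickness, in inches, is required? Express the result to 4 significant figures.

6.314 in

L = R × k = 1.226 × 5.15 = 6.3139 in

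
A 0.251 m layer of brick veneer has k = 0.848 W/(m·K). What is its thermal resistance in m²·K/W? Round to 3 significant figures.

R = L/k = 0.251/0.848 = 0.296 m²·K/W

0.296 m²·K/W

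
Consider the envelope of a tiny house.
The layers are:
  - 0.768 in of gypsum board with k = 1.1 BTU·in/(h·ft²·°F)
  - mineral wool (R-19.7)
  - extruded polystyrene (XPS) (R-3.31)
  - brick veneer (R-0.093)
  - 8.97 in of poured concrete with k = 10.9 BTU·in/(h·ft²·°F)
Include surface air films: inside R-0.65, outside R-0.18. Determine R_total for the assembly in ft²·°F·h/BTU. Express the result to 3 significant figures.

25.5 ft²·°F·h/BTU

0.768/1.1 = 0.6982
8.97/10.9 = 0.8229
R_total = 0.65 + 0.6982 + 19.7 + 3.31 + 0.093 + 0.8229 + 0.18 = 25.45 ft²·°F·h/BTU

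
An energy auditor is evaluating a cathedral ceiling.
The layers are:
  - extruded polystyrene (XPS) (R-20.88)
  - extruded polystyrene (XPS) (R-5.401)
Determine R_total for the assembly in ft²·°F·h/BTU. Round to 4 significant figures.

R_total = 20.88 + 5.401 = 26.281 ft²·°F·h/BTU

26.28 ft²·°F·h/BTU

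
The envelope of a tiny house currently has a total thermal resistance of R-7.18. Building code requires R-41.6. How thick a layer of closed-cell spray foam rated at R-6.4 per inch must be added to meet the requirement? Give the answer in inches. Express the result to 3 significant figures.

5.38 in

ΔR = 41.6 − 7.18 = 34.42 ft²·°F·h/BTU
L = ΔR / (R/in) = 34.42/6.4 = 5.378 in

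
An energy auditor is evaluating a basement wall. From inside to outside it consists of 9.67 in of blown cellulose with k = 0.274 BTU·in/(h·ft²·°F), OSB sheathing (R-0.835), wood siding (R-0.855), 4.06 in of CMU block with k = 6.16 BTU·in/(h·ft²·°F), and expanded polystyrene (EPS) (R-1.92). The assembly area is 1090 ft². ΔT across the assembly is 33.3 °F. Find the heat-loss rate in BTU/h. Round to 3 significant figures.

917 BTU/h

9.67/0.274 = 35.29
4.06/6.16 = 0.6591
R_total = 35.29 + 0.835 + 0.855 + 0.6591 + 1.92 = 39.56 ft²·°F·h/BTU
Q = A·ΔT/R = 1090 × 33.3 / 39.56 = 917.5 BTU/h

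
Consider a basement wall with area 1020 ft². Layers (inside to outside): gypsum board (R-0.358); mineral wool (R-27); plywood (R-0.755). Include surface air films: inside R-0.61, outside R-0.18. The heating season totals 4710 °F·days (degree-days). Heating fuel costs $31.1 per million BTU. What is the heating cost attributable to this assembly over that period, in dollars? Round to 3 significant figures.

R_total = 0.61 + 0.358 + 27 + 0.755 + 0.18 = 28.9 ft²·°F·h/BTU
E = A × HDD × 24 / R = 1020 × 4710 × 24 / 28.9 = 3989000 BTU
Cost = 3989000/10⁶ × 31.1 = $124.1

124 dollars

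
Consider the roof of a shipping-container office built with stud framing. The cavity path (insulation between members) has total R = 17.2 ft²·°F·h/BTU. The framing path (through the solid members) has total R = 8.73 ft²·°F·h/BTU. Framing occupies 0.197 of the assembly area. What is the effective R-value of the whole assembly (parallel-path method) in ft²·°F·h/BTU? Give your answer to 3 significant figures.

14.4 ft²·°F·h/BTU

U_eff = 0.803/17.2 + 0.197/8.73 = 0.04669 + 0.02257 = 0.06925
R_eff = 1/U_eff = 14.44 ft²·°F·h/BTU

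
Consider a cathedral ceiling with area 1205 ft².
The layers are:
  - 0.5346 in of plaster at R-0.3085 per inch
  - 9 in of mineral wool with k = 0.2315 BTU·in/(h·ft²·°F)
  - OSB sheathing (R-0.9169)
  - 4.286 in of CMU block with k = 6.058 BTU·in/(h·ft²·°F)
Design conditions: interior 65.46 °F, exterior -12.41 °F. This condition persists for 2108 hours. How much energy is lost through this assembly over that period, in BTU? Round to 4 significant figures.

4864000 BTU

0.5346 × 0.3085 = 0.16492
9/0.2315 = 38.877
4.286/6.058 = 0.70749
R_total = 0.16492 + 38.877 + 0.9169 + 0.70749 = 40.666 ft²·°F·h/BTU
Q = 1205 × (65.46 − (-12.41)) / 40.666 = 2307.4 BTU/h
E = 2307.4 × 2108 = 4864000 BTU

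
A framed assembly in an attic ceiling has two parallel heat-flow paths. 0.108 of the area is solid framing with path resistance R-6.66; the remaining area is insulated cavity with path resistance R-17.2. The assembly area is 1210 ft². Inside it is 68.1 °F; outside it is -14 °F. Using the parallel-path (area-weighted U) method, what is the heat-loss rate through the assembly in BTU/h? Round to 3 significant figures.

6760 BTU/h

U_eff = 0.892/17.2 + 0.108/6.66 = 0.05186 + 0.01622 = 0.06808
R_eff = 1/U_eff = 14.69 ft²·°F·h/BTU
Q = 1210 × (68.1 − (-14)) / 14.69 = 6763 BTU/h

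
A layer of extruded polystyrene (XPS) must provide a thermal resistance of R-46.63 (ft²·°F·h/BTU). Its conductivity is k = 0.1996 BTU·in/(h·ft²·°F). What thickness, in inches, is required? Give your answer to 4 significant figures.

L = R × k = 46.63 × 0.1996 = 9.3073 in

9.307 in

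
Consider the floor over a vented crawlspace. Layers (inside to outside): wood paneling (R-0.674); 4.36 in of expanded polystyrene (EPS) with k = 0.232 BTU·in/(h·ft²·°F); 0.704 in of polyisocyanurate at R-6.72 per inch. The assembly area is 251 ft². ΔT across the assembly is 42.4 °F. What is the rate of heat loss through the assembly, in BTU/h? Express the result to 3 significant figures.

4.36/0.232 = 18.79
0.704 × 6.72 = 4.731
R_total = 0.674 + 18.79 + 4.731 = 24.2 ft²·°F·h/BTU
Q = A·ΔT/R = 251 × 42.4 / 24.2 = 439.8 BTU/h

440 BTU/h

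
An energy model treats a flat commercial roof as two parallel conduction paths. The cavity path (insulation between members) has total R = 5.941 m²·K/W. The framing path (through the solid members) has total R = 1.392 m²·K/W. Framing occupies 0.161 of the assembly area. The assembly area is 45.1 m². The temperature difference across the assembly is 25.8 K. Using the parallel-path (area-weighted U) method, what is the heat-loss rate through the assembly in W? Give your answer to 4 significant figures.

298.9 W

U_eff = 0.839/5.941 + 0.161/1.392 = 0.14122 + 0.11566 = 0.25688
R_eff = 1/U_eff = 3.8928 m²·K/W
Q = 45.1 × 25.8 / 3.8928 = 298.9 W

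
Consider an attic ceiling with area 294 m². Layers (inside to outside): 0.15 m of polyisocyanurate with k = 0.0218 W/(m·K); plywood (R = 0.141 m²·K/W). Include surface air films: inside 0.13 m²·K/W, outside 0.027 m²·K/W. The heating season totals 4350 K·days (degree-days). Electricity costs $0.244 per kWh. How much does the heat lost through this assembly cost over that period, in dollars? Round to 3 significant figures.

1040 dollars

0.15/0.0218 = 6.881
R_total = 0.13 + 6.881 + 0.141 + 0.027 = 7.179 m²·K/W
E = A × HDD × 24 / R / 1000 = 294 × 4350 × 24 / 7.179 / 1000 = 4276 kWh
Cost = 4276 × 0.244 = $1043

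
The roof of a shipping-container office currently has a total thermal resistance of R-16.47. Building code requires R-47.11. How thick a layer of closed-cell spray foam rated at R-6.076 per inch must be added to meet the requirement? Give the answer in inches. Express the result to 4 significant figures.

ΔR = 47.11 − 16.47 = 30.64 ft²·°F·h/BTU
L = ΔR / (R/in) = 30.64/6.076 = 5.0428 in

5.043 in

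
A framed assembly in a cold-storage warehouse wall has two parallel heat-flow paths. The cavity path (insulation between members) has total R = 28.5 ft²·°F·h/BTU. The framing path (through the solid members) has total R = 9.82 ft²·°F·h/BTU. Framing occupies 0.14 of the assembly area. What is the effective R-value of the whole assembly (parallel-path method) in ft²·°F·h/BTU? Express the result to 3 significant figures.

U_eff = 0.86/28.5 + 0.14/9.82 = 0.03018 + 0.01426 = 0.04443
R_eff = 1/U_eff = 22.51 ft²·°F·h/BTU

22.5 ft²·°F·h/BTU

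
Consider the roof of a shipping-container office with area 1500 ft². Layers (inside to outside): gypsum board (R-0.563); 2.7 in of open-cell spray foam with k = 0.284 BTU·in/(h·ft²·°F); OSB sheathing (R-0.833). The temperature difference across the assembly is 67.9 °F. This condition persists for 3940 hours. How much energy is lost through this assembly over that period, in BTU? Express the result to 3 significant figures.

2.7/0.284 = 9.507
R_total = 0.563 + 9.507 + 0.833 = 10.9 ft²·°F·h/BTU
Q = 1500 × 67.9 / 10.9 = 9341 BTU/h
E = 9341 × 3940 = 36810000 BTU

36800000 BTU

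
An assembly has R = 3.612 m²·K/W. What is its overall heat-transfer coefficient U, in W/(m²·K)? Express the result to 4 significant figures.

0.2769 W/(m²·K)

U = 1/R = 1/3.612 = 0.27685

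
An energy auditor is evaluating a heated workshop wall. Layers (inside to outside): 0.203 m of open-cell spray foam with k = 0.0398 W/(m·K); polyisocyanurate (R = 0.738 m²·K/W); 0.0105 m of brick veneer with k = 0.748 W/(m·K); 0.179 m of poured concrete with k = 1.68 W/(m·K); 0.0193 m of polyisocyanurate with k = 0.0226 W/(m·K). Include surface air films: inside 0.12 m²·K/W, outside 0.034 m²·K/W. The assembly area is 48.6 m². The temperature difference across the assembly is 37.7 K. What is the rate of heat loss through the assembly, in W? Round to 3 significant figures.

0.203/0.0398 = 5.101
0.0105/0.748 = 0.01404
0.179/1.68 = 0.1065
0.0193/0.0226 = 0.854
R_total = 0.12 + 5.101 + 0.738 + 0.01404 + 0.1065 + 0.854 + 0.034 = 6.967 m²·K/W
Q = A·ΔT/R = 48.6 × 37.7 / 6.967 = 263 W

263 W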